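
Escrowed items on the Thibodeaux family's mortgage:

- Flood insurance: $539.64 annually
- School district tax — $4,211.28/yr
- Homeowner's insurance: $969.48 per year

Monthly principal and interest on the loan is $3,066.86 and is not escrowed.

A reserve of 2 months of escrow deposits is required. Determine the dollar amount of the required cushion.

Flood insurance — $539.64 per year
School district tax — $4,211.28 per year
Homeowner's insurance — $969.48 per year
Total per year = $5,720.40
Monthly = $5,720.40 / 12 = $476.70
Required cushion = 2 × $476.70 = $953.40

$953.40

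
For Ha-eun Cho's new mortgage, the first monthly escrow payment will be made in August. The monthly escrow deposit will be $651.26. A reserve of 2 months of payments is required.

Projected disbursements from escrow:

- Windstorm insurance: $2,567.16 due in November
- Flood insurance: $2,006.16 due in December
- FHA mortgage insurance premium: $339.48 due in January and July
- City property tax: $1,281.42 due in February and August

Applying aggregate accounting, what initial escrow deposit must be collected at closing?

$4,219.34

Cushion = 2 × $651.26 = $1,302.52
Trial balance (start $0, +$651.26 each month, − disbursements):
  Aug: +$651.26 − $1,281.42 → -$630.16
  Sep: +$651.26 → $21.10
  Oct: +$651.26 → $672.36
  Nov: +$651.26 − $2,567.16 → -$1,243.54
  Dec: +$651.26 − $2,006.16 → -$2,598.44
  Jan: +$651.26 − $339.48 → -$2,286.66
  Feb: +$651.26 − $1,281.42 → -$2,916.82
  Mar: +$651.26 → -$2,265.56
  Apr: +$651.26 → -$1,614.30
  May: +$651.26 → -$963.04
  Jun: +$651.26 → -$311.78
  Jul: +$651.26 − $339.48 → $0.00
Lowest trial balance = -$2,916.82 (Feb)
Initial deposit = cushion − low point = $1,302.52 − (-$2,916.82) = $4,219.34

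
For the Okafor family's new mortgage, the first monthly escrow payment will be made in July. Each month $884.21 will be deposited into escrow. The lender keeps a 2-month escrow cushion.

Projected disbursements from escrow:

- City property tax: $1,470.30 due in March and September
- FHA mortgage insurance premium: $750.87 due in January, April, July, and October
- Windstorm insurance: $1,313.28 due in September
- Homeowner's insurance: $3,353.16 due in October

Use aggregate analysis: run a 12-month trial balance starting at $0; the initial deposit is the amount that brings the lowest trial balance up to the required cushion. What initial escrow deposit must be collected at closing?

$5,870.06

Cushion = 2 × $884.21 = $1,768.42
Trial balance (start $0, +$884.21 each month, − disbursements):
  Jul: +$884.21 − $750.87 → $133.34
  Aug: +$884.21 → $1,017.55
  Sep: +$884.21 − $2,783.58 → -$881.82
  Oct: +$884.21 − $4,104.03 → -$4,101.64
  Nov: +$884.21 → -$3,217.43
  Dec: +$884.21 → -$2,333.22
  Jan: +$884.21 − $750.87 → -$2,199.88
  Feb: +$884.21 → -$1,315.67
  Mar: +$884.21 − $1,470.30 → -$1,901.76
  Apr: +$884.21 − $750.87 → -$1,768.42
  May: +$884.21 → -$884.21
  Jun: +$884.21 → $0.00
Lowest trial balance = -$4,101.64 (Oct)
Initial deposit = cushion − low point = $1,768.42 − (-$4,101.64) = $5,870.06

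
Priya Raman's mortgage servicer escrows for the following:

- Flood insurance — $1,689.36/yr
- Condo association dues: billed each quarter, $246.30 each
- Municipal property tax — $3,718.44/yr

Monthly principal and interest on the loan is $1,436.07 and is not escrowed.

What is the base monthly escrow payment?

$532.75

Flood insurance: $1,689.36
Condo association dues: $246.30 × 4 = $985.20
Municipal property tax: $3,718.44
Combined annual = $6,393.00
Per month = $6,393.00 ÷ 12 = $532.75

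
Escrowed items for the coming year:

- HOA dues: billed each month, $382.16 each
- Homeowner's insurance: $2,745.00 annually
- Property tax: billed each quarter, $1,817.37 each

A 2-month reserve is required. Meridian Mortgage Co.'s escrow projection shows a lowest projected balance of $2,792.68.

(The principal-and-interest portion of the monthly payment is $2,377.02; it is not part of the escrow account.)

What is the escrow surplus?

HOA dues — $382.16 × 12 = $4,585.92/yr
Homeowner's insurance — $2,745.00/yr
Property tax — $1,817.37 × 4 = $7,269.48/yr
Total annual escrow = $14,600.40
Monthly escrow = $14,600.40 / 12 = $1,216.70
Required cushion = 2 × $1,216.70 = $2,433.40
Surplus = $2,792.68 − $2,433.40 = $359.28

$359.28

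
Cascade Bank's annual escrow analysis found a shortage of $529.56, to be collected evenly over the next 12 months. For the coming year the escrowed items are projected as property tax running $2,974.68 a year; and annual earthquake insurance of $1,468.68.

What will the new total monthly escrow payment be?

Property tax = $2,974.68 annually
Earthquake insurance = $1,468.68 annually
Total per year = $2,974.68 + $1,468.68 = $4,443.36
Monthly escrow = $4,443.36 ÷ 12 = $370.28
Shortage per month = $529.56 / 12 = $44.13
Adjusted monthly = $370.28 + $44.13 = $414.41

$414.41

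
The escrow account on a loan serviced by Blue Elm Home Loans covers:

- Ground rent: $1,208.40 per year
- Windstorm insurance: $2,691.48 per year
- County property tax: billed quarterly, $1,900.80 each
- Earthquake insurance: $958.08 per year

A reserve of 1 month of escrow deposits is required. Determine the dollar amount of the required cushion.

$1,038.43

Ground rent — $1,208.40/yr
Windstorm insurance — $2,691.48/yr
County property tax — $1,900.80 × 4 = $7,603.20/yr
Earthquake insurance — $958.08/yr
Total annual escrow = $12,461.16
Per month = $12,461.16 / 12 = $1,038.43
Required cushion = 1 × $1,038.43 = $1,038.43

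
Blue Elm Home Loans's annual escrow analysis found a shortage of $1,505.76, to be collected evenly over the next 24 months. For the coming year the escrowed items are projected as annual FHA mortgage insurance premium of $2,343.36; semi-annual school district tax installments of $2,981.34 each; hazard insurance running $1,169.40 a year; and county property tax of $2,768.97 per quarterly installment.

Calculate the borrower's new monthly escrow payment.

$1,775.35

FHA mortgage insurance premium: $2,343.36/yr
School district tax: $2,981.34 × 2 = $5,962.68/yr
Hazard insurance: $1,169.40/yr
County property tax: $2,768.97 × 4 = $11,075.88/yr
Total annual escrow = $20,551.32
Monthly escrow = $20,551.32 ÷ 12 = $1,712.61
Shortage per month = $1,505.76 ÷ 24 = $62.74
New monthly escrow = $1,712.61 + $62.74 = $1,775.35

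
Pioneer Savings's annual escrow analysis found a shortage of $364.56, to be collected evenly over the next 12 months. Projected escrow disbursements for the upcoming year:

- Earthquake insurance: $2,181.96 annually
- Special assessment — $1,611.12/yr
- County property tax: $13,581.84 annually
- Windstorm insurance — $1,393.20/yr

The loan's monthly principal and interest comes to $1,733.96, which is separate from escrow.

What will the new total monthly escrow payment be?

$1,594.39

Earthquake insurance: $2,181.96/yr
Special assessment: $1,611.12/yr
County property tax: $13,581.84/yr
Windstorm insurance: $1,393.20/yr
Total annual escrow = $18,768.12
Base monthly escrow = $18,768.12 / 12 = $1,564.01
Shortage spread = $364.56 / 12 = $30.38/mo
New monthly escrow = $1,564.01 + $30.38 = $1,594.39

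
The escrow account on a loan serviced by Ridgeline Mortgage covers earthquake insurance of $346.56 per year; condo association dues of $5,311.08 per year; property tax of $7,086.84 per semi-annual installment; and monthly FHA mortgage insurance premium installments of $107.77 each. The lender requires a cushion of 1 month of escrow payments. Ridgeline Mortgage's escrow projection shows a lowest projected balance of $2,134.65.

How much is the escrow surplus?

Earthquake insurance = $346.56 annually
Condo association dues = $5,311.08 annually
Property tax = $7,086.84 × 2 = $14,173.68 annually
FHA mortgage insurance premium = $107.77 × 12 = $1,293.24 annually
Yearly total = $346.56 + $5,311.08 + $14,173.68 + $1,293.24 = $21,124.56
Monthly escrow = $21,124.56 / 12 = $1,760.38
Cushion = 1 × $1,760.38 = $1,760.38
Surplus = $2,134.65 − $1,760.38 = $374.27

$374.27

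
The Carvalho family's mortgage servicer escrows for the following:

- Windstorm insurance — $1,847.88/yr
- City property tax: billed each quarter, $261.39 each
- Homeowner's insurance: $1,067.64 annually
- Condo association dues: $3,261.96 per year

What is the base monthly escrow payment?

$601.92

Windstorm insurance: $1,847.88 per year
City property tax: $261.39 × 4 = $1,045.56 per year
Homeowner's insurance: $1,067.64 per year
Condo association dues: $3,261.96 per year
Combined annual = $1,847.88 + $1,045.56 + $1,067.64 + $3,261.96 = $7,223.04
Base monthly escrow = $7,223.04 ÷ 12 = $601.92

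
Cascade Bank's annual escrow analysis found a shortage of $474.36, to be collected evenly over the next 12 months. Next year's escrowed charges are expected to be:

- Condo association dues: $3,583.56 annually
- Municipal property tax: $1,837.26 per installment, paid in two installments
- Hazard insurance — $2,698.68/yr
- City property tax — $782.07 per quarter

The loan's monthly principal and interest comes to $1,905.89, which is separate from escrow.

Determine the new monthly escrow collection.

$1,129.95

Condo association dues — $3,583.56
Municipal property tax — $1,837.26 × 2 = $3,674.52
Hazard insurance — $2,698.68
City property tax — $782.07 × 4 = $3,128.28
Total per year = $13,085.04
Base monthly escrow = $13,085.04 / 12 = $1,090.42
Shortage spread = $474.36 / 12 = $39.53/mo
Adjusted monthly = $1,090.42 + $39.53 = $1,129.95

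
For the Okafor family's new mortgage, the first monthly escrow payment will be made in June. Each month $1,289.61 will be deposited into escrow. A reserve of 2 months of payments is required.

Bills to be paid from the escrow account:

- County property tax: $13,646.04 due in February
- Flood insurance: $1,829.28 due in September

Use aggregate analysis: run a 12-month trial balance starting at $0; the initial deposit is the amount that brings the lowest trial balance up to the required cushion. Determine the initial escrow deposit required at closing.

$6,448.05

Cushion = 2 × $1,289.61 = $2,579.22
Trial balance (start $0, +$1,289.61 each month, − disbursements):
  Jun: +$1,289.61 → $1,289.61
  Jul: +$1,289.61 → $2,579.22
  Aug: +$1,289.61 → $3,868.83
  Sep: +$1,289.61 − $1,829.28 → $3,329.16
  Oct: +$1,289.61 → $4,618.77
  Nov: +$1,289.61 → $5,908.38
  Dec: +$1,289.61 → $7,197.99
  Jan: +$1,289.61 → $8,487.60
  Feb: +$1,289.61 − $13,646.04 → -$3,868.83
  Mar: +$1,289.61 → -$2,579.22
  Apr: +$1,289.61 → -$1,289.61
  May: +$1,289.61 → $0.00
Lowest trial balance = -$3,868.83 (Feb)
Initial deposit = cushion − low point = $2,579.22 − (-$3,868.83) = $6,448.05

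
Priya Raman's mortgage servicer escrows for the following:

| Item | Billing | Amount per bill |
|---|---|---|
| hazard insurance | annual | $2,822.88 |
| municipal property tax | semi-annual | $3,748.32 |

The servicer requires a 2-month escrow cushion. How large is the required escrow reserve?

$1,719.92

Hazard insurance: $2,822.88 per year
Municipal property tax: $3,748.32 × 2 = $7,496.64 per year
Yearly total = $10,319.52
Base monthly escrow = $10,319.52 ÷ 12 = $859.96
Reserve = 2 × $859.96 = $1,719.92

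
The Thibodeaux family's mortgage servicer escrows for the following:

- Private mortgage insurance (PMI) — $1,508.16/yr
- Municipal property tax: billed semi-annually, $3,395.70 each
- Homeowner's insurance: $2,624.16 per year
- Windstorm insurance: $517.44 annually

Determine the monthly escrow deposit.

$953.43

Private mortgage insurance (PMI) = $1,508.16 annually
Municipal property tax = $3,395.70 × 2 = $6,791.40 annually
Homeowner's insurance = $2,624.16 annually
Windstorm insurance = $517.44 annually
Combined annual = $11,441.16
Monthly = $11,441.16 / 12 = $953.43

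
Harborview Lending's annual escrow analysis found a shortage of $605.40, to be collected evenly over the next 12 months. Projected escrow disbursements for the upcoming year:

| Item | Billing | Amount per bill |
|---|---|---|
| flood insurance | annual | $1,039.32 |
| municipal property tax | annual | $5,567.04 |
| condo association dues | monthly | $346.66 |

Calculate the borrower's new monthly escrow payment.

Flood insurance — $1,039.32
Municipal property tax — $5,567.04
Condo association dues — $346.66 × 12 = $4,159.92
Yearly total = $10,766.28
Monthly escrow = $10,766.28 / 12 = $897.19
Monthly shortage recovery: $605.40 / 12 = $50.45
Adjusted monthly = $897.19 + $50.45 = $947.64

$947.64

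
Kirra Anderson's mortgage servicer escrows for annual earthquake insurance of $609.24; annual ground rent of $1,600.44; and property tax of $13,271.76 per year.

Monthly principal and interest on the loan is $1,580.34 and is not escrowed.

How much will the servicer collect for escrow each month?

$1,290.12

Earthquake insurance = $609.24/yr
Ground rent = $1,600.44/yr
Property tax = $13,271.76/yr
Yearly total = $609.24 + $1,600.44 + $13,271.76 = $15,481.44
Monthly = $15,481.44 / 12 = $1,290.12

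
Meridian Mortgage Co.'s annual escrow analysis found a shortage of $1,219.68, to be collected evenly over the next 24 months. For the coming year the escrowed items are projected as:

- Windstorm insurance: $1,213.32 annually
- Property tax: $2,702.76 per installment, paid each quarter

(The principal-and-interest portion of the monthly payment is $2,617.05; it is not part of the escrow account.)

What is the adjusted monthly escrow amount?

$1,052.85

Windstorm insurance: $1,213.32/yr
Property tax: $2,702.76 × 4 = $10,811.04/yr
Yearly total = $12,024.36
Base monthly escrow = $12,024.36 / 12 = $1,002.03
Shortage spread = $1,219.68 / 24 = $50.82/mo
New monthly escrow = $1,002.03 + $50.82 = $1,052.85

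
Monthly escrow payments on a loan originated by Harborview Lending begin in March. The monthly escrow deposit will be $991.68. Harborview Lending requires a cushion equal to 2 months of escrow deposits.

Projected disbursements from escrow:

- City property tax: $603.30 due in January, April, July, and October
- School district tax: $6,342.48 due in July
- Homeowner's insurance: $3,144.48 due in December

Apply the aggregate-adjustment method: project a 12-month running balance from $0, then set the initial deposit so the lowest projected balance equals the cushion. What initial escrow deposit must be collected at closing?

Cushion = 2 × $991.68 = $1,983.36
Trial balance (start $0, +$991.68 each month, − disbursements):
  Mar: +$991.68 → $991.68
  Apr: +$991.68 − $603.30 → $1,380.06
  May: +$991.68 → $2,371.74
  Jun: +$991.68 → $3,363.42
  Jul: +$991.68 − $6,945.78 → -$2,590.68
  Aug: +$991.68 → -$1,599.00
  Sep: +$991.68 → -$607.32
  Oct: +$991.68 − $603.30 → -$218.94
  Nov: +$991.68 → $772.74
  Dec: +$991.68 − $3,144.48 → -$1,380.06
  Jan: +$991.68 − $603.30 → -$991.68
  Feb: +$991.68 → $0.00
Lowest trial balance = -$2,590.68 (Jul)
Initial deposit = cushion − low point = $1,983.36 − (-$2,590.68) = $4,574.04

$4,574.04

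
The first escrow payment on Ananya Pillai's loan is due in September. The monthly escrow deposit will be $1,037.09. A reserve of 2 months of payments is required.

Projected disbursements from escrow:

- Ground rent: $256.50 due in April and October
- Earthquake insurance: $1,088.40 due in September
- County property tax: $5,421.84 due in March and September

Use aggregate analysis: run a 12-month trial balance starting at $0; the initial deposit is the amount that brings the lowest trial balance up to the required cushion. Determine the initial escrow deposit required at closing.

$7,547.33

Cushion = 2 × $1,037.09 = $2,074.18
Trial balance (start $0, +$1,037.09 each month, − disbursements):
  Sep: +$1,037.09 − $6,510.24 → -$5,473.15
  Oct: +$1,037.09 − $256.50 → -$4,692.56
  Nov: +$1,037.09 → -$3,655.47
  Dec: +$1,037.09 → -$2,618.38
  Jan: +$1,037.09 → -$1,581.29
  Feb: +$1,037.09 → -$544.20
  Mar: +$1,037.09 − $5,421.84 → -$4,928.95
  Apr: +$1,037.09 − $256.50 → -$4,148.36
  May: +$1,037.09 → -$3,111.27
  Jun: +$1,037.09 → -$2,074.18
  Jul: +$1,037.09 → -$1,037.09
  Aug: +$1,037.09 → $0.00
Lowest trial balance = -$5,473.15 (Sep)
Initial deposit = cushion − low point = $2,074.18 − (-$5,473.15) = $7,547.33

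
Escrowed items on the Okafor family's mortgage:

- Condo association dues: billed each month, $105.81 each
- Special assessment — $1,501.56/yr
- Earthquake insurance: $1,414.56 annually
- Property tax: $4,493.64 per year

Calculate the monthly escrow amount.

$723.29

Condo association dues: $105.81 × 12 = $1,269.72 annually
Special assessment: $1,501.56 annually
Earthquake insurance: $1,414.56 annually
Property tax: $4,493.64 annually
Combined annual = $8,679.48
Per month = $8,679.48 / 12 = $723.29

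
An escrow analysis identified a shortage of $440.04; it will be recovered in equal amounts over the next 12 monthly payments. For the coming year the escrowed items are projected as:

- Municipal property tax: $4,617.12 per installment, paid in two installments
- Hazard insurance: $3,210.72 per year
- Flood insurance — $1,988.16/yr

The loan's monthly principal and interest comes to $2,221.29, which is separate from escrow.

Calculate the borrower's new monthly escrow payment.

$1,239.43

Municipal property tax = $4,617.12 × 2 = $9,234.24 annually
Hazard insurance = $3,210.72 annually
Flood insurance = $1,988.16 annually
Total per year = $14,433.12
Base monthly escrow = $14,433.12 ÷ 12 = $1,202.76
Monthly shortage recovery: $440.04 / 12 = $36.67
New monthly escrow = $1,202.76 + $36.67 = $1,239.43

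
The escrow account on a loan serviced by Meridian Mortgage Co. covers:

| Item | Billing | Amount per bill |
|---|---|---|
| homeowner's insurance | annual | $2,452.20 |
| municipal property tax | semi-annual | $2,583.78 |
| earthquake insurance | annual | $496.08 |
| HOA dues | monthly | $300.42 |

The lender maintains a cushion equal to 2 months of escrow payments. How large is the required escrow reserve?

Homeowner's insurance = $2,452.20
Municipal property tax = $2,583.78 × 2 = $5,167.56
Earthquake insurance = $496.08
HOA dues = $300.42 × 12 = $3,605.04
Combined annual = $11,720.88
Monthly escrow = $11,720.88 / 12 = $976.74
Cushion = 2 × $976.74 = $1,953.48

$1,953.48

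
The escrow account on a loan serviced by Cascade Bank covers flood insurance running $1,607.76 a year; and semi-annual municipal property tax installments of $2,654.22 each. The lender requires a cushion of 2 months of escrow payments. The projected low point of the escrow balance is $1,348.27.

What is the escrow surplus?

$195.57

Flood insurance = $1,607.76
Municipal property tax = $2,654.22 × 2 = $5,308.44
Total per year = $1,607.76 + $5,308.44 = $6,916.20
Base monthly escrow = $6,916.20 ÷ 12 = $576.35
Required reserve = 2 × $576.35 = $1,152.70
Surplus = $1,348.27 − $1,152.70 = $195.57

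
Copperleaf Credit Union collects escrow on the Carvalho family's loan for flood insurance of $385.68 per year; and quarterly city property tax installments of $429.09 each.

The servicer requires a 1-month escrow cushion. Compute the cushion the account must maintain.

$175.17

Flood insurance — $385.68 per year
City property tax — $429.09 × 4 = $1,716.36 per year
Combined annual = $385.68 + $1,716.36 = $2,102.04
Monthly = $2,102.04 ÷ 12 = $175.17
Cushion = 1 × $175.17 = $175.17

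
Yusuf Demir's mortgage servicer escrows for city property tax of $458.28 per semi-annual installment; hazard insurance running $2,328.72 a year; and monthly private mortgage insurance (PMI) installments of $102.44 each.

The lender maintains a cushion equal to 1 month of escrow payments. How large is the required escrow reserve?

City property tax: $458.28 × 2 = $916.56/yr
Hazard insurance: $2,328.72/yr
Private mortgage insurance (PMI): $102.44 × 12 = $1,229.28/yr
Total annual escrow = $916.56 + $2,328.72 + $1,229.28 = $4,474.56
Monthly escrow = $4,474.56 / 12 = $372.88
Reserve = 1 × $372.88 = $372.88

$372.88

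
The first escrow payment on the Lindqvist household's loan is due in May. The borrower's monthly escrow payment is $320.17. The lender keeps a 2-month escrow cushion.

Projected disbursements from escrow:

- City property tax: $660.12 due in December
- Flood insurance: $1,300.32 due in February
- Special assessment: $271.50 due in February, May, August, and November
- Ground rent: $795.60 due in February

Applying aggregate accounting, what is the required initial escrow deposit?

$1,280.68

Cushion = 2 × $320.17 = $640.34
Trial balance (start $0, +$320.17 each month, − disbursements):
  May: +$320.17 − $271.50 → $48.67
  Jun: +$320.17 → $368.84
  Jul: +$320.17 → $689.01
  Aug: +$320.17 − $271.50 → $737.68
  Sep: +$320.17 → $1,057.85
  Oct: +$320.17 → $1,378.02
  Nov: +$320.17 − $271.50 → $1,426.69
  Dec: +$320.17 − $660.12 → $1,086.74
  Jan: +$320.17 → $1,406.91
  Feb: +$320.17 − $2,367.42 → -$640.34
  Mar: +$320.17 → -$320.17
  Apr: +$320.17 → $0.00
Lowest trial balance = -$640.34 (Feb)
Initial deposit = cushion − low point = $640.34 − (-$640.34) = $1,280.68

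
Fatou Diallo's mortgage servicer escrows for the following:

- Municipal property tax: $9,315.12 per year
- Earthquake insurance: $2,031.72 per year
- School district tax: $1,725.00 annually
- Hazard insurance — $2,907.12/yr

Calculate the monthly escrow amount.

$1,331.58

Municipal property tax: $9,315.12
Earthquake insurance: $2,031.72
School district tax: $1,725.00
Hazard insurance: $2,907.12
Total per year = $9,315.12 + $2,031.72 + $1,725.00 + $2,907.12 = $15,978.96
Monthly = $15,978.96 ÷ 12 = $1,331.58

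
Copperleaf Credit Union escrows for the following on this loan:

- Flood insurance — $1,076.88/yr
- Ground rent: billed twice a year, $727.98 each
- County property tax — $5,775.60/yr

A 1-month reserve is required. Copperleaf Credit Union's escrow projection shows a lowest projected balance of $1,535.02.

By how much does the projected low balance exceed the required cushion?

Flood insurance = $1,076.88
Ground rent = $727.98 × 2 = $1,455.96
County property tax = $5,775.60
Annual escrow total = $1,076.88 + $1,455.96 + $5,775.60 = $8,308.44
Per month = $8,308.44 / 12 = $692.37
Cushion = 1 × $692.37 = $692.37
Surplus = $1,535.02 − $692.37 = $842.65

$842.65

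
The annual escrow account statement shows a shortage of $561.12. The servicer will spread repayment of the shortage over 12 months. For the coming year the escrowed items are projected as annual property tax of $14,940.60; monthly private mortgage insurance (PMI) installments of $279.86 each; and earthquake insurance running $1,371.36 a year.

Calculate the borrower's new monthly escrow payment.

Property tax: $14,940.60 per year
Private mortgage insurance (PMI): $279.86 × 12 = $3,358.32 per year
Earthquake insurance: $1,371.36 per year
Combined annual = $19,670.28
Monthly escrow = $19,670.28 ÷ 12 = $1,639.19
Shortage spread = $561.12 / 12 = $46.76/mo
Adjusted monthly = $1,639.19 + $46.76 = $1,685.95

$1,685.95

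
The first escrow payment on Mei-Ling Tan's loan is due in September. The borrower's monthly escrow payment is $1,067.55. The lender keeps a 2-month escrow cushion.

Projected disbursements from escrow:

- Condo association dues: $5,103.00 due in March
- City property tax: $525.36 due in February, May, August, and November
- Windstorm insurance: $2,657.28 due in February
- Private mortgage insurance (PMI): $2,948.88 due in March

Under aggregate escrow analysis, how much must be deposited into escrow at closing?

$6,422.13

Cushion = 2 × $1,067.55 = $2,135.10
Trial balance (start $0, +$1,067.55 each month, − disbursements):
  Sep: +$1,067.55 → $1,067.55
  Oct: +$1,067.55 → $2,135.10
  Nov: +$1,067.55 − $525.36 → $2,677.29
  Dec: +$1,067.55 → $3,744.84
  Jan: +$1,067.55 → $4,812.39
  Feb: +$1,067.55 − $3,182.64 → $2,697.30
  Mar: +$1,067.55 − $8,051.88 → -$4,287.03
  Apr: +$1,067.55 → -$3,219.48
  May: +$1,067.55 − $525.36 → -$2,677.29
  Jun: +$1,067.55 → -$1,609.74
  Jul: +$1,067.55 → -$542.19
  Aug: +$1,067.55 − $525.36 → $0.00
Lowest trial balance = -$4,287.03 (Mar)
Initial deposit = cushion − low point = $2,135.10 − (-$4,287.03) = $6,422.13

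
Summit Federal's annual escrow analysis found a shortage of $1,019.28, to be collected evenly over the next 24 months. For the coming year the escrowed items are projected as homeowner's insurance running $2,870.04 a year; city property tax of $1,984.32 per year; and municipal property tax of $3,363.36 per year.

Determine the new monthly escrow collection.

$727.28

Homeowner's insurance = $2,870.04 per year
City property tax = $1,984.32 per year
Municipal property tax = $3,363.36 per year
Annual escrow total = $2,870.04 + $1,984.32 + $3,363.36 = $8,217.72
Monthly = $8,217.72 / 12 = $684.81
Monthly shortage recovery: $1,019.28 / 24 = $42.47
New monthly escrow = $684.81 + $42.47 = $727.28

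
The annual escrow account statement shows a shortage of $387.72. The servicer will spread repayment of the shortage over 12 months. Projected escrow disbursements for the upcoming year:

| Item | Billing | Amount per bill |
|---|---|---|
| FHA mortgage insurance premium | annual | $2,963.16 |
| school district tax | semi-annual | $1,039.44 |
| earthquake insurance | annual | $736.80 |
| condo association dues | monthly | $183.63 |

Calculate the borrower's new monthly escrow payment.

FHA mortgage insurance premium — $2,963.16/yr
School district tax — $1,039.44 × 2 = $2,078.88/yr
Earthquake insurance — $736.80/yr
Condo association dues — $183.63 × 12 = $2,203.56/yr
Annual escrow total = $2,963.16 + $2,078.88 + $736.80 + $2,203.56 = $7,982.40
Monthly = $7,982.40 ÷ 12 = $665.20
Shortage spread = $387.72 / 12 = $32.31/mo
Adjusted monthly = $665.20 + $32.31 = $697.51

$697.51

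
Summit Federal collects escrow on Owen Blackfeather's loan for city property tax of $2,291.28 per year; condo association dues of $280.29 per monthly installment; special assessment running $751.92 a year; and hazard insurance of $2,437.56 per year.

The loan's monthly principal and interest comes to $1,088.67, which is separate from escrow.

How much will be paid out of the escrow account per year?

City property tax = $2,291.28
Condo association dues = $280.29 × 12 = $3,363.48
Special assessment = $751.92
Hazard insurance = $2,437.56
Total per year = $8,844.24

$8,844.24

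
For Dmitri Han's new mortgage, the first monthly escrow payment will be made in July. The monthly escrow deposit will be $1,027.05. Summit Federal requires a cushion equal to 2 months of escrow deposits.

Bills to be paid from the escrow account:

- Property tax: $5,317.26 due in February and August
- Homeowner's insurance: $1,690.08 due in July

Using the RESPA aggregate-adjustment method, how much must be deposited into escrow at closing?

$7,007.34

Cushion = 2 × $1,027.05 = $2,054.10
Trial balance (start $0, +$1,027.05 each month, − disbursements):
  Jul: +$1,027.05 − $1,690.08 → -$663.03
  Aug: +$1,027.05 − $5,317.26 → -$4,953.24
  Sep: +$1,027.05 → -$3,926.19
  Oct: +$1,027.05 → -$2,899.14
  Nov: +$1,027.05 → -$1,872.09
  Dec: +$1,027.05 → -$845.04
  Jan: +$1,027.05 → $182.01
  Feb: +$1,027.05 − $5,317.26 → -$4,108.20
  Mar: +$1,027.05 → -$3,081.15
  Apr: +$1,027.05 → -$2,054.10
  May: +$1,027.05 → -$1,027.05
  Jun: +$1,027.05 → $0.00
Lowest trial balance = -$4,953.24 (Aug)
Initial deposit = cushion − low point = $2,054.10 − (-$4,953.24) = $7,007.34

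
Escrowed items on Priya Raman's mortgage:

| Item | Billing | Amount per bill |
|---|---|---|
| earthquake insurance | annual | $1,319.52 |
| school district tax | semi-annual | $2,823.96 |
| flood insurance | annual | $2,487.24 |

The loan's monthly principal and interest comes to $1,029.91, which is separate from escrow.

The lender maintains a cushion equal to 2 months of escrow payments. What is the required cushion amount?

Earthquake insurance: $1,319.52/yr
School district tax: $2,823.96 × 2 = $5,647.92/yr
Flood insurance: $2,487.24/yr
Annual escrow total = $1,319.52 + $5,647.92 + $2,487.24 = $9,454.68
Monthly escrow = $9,454.68 / 12 = $787.89
Required cushion = 2 × $787.89 = $1,575.78

$1,575.78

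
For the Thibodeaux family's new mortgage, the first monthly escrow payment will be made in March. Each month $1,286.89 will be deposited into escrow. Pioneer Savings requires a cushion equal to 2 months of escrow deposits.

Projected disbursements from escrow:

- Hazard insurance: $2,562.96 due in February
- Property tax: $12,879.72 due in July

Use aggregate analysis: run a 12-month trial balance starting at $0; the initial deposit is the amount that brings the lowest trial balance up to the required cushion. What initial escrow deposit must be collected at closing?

Cushion = 2 × $1,286.89 = $2,573.78
Trial balance (start $0, +$1,286.89 each month, − disbursements):
  Mar: +$1,286.89 → $1,286.89
  Apr: +$1,286.89 → $2,573.78
  May: +$1,286.89 → $3,860.67
  Jun: +$1,286.89 → $5,147.56
  Jul: +$1,286.89 − $12,879.72 → -$6,445.27
  Aug: +$1,286.89 → -$5,158.38
  Sep: +$1,286.89 → -$3,871.49
  Oct: +$1,286.89 → -$2,584.60
  Nov: +$1,286.89 → -$1,297.71
  Dec: +$1,286.89 → -$10.82
  Jan: +$1,286.89 → $1,276.07
  Feb: +$1,286.89 − $2,562.96 → $0.00
Lowest trial balance = -$6,445.27 (Jul)
Initial deposit = cushion − low point = $2,573.78 − (-$6,445.27) = $9,019.05

$9,019.05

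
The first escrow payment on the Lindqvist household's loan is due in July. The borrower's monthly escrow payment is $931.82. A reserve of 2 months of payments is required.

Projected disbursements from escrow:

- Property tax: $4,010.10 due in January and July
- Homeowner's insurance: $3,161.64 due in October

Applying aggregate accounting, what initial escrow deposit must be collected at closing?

Cushion = 2 × $931.82 = $1,863.64
Trial balance (start $0, +$931.82 each month, − disbursements):
  Jul: +$931.82 − $4,010.10 → -$3,078.28
  Aug: +$931.82 → -$2,146.46
  Sep: +$931.82 → -$1,214.64
  Oct: +$931.82 − $3,161.64 → -$3,444.46
  Nov: +$931.82 → -$2,512.64
  Dec: +$931.82 → -$1,580.82
  Jan: +$931.82 − $4,010.10 → -$4,659.10
  Feb: +$931.82 → -$3,727.28
  Mar: +$931.82 → -$2,795.46
  Apr: +$931.82 → -$1,863.64
  May: +$931.82 → -$931.82
  Jun: +$931.82 → $0.00
Lowest trial balance = -$4,659.10 (Jan)
Initial deposit = cushion − low point = $1,863.64 − (-$4,659.10) = $6,522.74

$6,522.74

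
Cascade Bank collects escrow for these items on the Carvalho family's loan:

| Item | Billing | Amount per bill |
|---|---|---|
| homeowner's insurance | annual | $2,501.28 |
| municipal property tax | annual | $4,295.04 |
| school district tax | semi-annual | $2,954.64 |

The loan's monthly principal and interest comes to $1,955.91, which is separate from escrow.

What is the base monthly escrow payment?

$1,058.80

Homeowner's insurance: $2,501.28 annually
Municipal property tax: $4,295.04 annually
School district tax: $2,954.64 × 2 = $5,909.28 annually
Yearly total = $12,705.60
Monthly escrow = $12,705.60 ÷ 12 = $1,058.80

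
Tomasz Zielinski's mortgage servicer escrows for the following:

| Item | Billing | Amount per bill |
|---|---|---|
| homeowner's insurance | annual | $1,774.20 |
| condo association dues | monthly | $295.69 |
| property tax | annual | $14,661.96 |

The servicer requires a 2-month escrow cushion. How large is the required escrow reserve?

$3,330.74

Homeowner's insurance — $1,774.20 annually
Condo association dues — $295.69 × 12 = $3,548.28 annually
Property tax — $14,661.96 annually
Total per year = $1,774.20 + $3,548.28 + $14,661.96 = $19,984.44
Monthly = $19,984.44 / 12 = $1,665.37
Required cushion = 2 × $1,665.37 = $3,330.74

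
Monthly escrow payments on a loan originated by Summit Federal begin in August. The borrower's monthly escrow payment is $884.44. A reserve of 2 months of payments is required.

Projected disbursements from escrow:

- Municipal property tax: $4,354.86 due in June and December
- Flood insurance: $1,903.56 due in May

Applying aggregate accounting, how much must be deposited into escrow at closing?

Cushion = 2 × $884.44 = $1,768.88
Trial balance (start $0, +$884.44 each month, − disbursements):
  Aug: +$884.44 → $884.44
  Sep: +$884.44 → $1,768.88
  Oct: +$884.44 → $2,653.32
  Nov: +$884.44 → $3,537.76
  Dec: +$884.44 − $4,354.86 → $67.34
  Jan: +$884.44 → $951.78
  Feb: +$884.44 → $1,836.22
  Mar: +$884.44 → $2,720.66
  Apr: +$884.44 → $3,605.10
  May: +$884.44 − $1,903.56 → $2,585.98
  Jun: +$884.44 − $4,354.86 → -$884.44
  Jul: +$884.44 → $0.00
Lowest trial balance = -$884.44 (Jun)
Initial deposit = cushion − low point = $1,768.88 − (-$884.44) = $2,653.32

$2,653.32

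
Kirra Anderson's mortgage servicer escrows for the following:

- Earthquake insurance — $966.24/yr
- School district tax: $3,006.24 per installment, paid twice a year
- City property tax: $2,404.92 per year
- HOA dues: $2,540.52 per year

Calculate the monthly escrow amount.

Earthquake insurance = $966.24 annually
School district tax = $3,006.24 × 2 = $6,012.48 annually
City property tax = $2,404.92 annually
HOA dues = $2,540.52 annually
Yearly total = $966.24 + $6,012.48 + $2,404.92 + $2,540.52 = $11,924.16
Per month = $11,924.16 / 12 = $993.68

$993.68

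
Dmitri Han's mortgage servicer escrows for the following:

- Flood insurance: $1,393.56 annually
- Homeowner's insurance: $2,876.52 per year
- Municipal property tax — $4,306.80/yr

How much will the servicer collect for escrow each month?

$714.74

Flood insurance = $1,393.56 per year
Homeowner's insurance = $2,876.52 per year
Municipal property tax = $4,306.80 per year
Total annual escrow = $1,393.56 + $2,876.52 + $4,306.80 = $8,576.88
Monthly escrow = $8,576.88 ÷ 12 = $714.74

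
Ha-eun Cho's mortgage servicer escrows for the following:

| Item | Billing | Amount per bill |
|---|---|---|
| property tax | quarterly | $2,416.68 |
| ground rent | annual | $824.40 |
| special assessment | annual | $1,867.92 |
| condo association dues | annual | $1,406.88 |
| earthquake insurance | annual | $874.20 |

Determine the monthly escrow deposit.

$1,220.01

Property tax — $2,416.68 × 4 = $9,666.72 per year
Ground rent — $824.40 per year
Special assessment — $1,867.92 per year
Condo association dues — $1,406.88 per year
Earthquake insurance — $874.20 per year
Combined annual = $14,640.12
Base monthly escrow = $14,640.12 ÷ 12 = $1,220.01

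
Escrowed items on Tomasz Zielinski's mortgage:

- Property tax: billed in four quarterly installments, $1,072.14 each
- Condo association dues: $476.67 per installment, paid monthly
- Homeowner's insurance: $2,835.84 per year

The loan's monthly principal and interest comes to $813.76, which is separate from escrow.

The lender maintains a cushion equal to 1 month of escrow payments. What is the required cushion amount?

Property tax — $1,072.14 × 4 = $4,288.56 annually
Condo association dues — $476.67 × 12 = $5,720.04 annually
Homeowner's insurance — $2,835.84 annually
Annual escrow total = $12,844.44
Monthly escrow = $12,844.44 / 12 = $1,070.37
Required cushion = 1 × $1,070.37 = $1,070.37

$1,070.37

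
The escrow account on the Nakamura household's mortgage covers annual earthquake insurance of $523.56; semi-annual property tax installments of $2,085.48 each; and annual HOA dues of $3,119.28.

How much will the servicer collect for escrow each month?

Earthquake insurance: $523.56 annually
Property tax: $2,085.48 × 2 = $4,170.96 annually
HOA dues: $3,119.28 annually
Total annual escrow = $7,813.80
Per month = $7,813.80 ÷ 12 = $651.15

$651.15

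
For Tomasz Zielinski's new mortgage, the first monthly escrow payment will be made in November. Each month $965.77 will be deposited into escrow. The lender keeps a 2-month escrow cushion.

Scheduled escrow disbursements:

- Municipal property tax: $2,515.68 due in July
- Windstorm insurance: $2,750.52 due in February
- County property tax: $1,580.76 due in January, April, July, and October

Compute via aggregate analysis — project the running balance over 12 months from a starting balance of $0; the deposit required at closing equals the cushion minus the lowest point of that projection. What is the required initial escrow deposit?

$3,248.09

Cushion = 2 × $965.77 = $1,931.54
Trial balance (start $0, +$965.77 each month, − disbursements):
  Nov: +$965.77 → $965.77
  Dec: +$965.77 → $1,931.54
  Jan: +$965.77 − $1,580.76 → $1,316.55
  Feb: +$965.77 − $2,750.52 → -$468.20
  Mar: +$965.77 → $497.57
  Apr: +$965.77 − $1,580.76 → -$117.42
  May: +$965.77 → $848.35
  Jun: +$965.77 → $1,814.12
  Jul: +$965.77 − $4,096.44 → -$1,316.55
  Aug: +$965.77 → -$350.78
  Sep: +$965.77 → $614.99
  Oct: +$965.77 − $1,580.76 → $0.00
Lowest trial balance = -$1,316.55 (Jul)
Initial deposit = cushion − low point = $1,931.54 − (-$1,316.55) = $3,248.09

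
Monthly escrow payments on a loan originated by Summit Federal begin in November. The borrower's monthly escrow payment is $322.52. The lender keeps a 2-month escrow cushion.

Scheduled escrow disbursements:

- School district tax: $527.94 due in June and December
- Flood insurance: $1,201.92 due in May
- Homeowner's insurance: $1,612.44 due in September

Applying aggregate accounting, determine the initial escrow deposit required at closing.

$967.56

Cushion = 2 × $322.52 = $645.04
Trial balance (start $0, +$322.52 each month, − disbursements):
  Nov: +$322.52 → $322.52
  Dec: +$322.52 − $527.94 → $117.10
  Jan: +$322.52 → $439.62
  Feb: +$322.52 → $762.14
  Mar: +$322.52 → $1,084.66
  Apr: +$322.52 → $1,407.18
  May: +$322.52 − $1,201.92 → $527.78
  Jun: +$322.52 − $527.94 → $322.36
  Jul: +$322.52 → $644.88
  Aug: +$322.52 → $967.40
  Sep: +$322.52 − $1,612.44 → -$322.52
  Oct: +$322.52 → $0.00
Lowest trial balance = -$322.52 (Sep)
Initial deposit = cushion − low point = $645.04 − (-$322.52) = $967.56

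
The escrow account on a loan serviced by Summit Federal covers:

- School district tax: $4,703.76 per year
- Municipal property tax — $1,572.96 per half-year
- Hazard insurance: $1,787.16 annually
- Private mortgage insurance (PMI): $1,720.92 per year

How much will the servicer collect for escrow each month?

$946.48

School district tax = $4,703.76 annually
Municipal property tax = $1,572.96 × 2 = $3,145.92 annually
Hazard insurance = $1,787.16 annually
Private mortgage insurance (PMI) = $1,720.92 annually
Total per year = $4,703.76 + $3,145.92 + $1,787.16 + $1,720.92 = $11,357.76
Per month = $11,357.76 ÷ 12 = $946.48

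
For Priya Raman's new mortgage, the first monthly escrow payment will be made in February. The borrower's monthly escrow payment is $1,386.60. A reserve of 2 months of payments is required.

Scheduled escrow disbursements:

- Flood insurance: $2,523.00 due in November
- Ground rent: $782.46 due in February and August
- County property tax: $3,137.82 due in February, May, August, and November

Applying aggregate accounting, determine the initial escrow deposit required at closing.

$5,546.40

Cushion = 2 × $1,386.60 = $2,773.20
Trial balance (start $0, +$1,386.60 each month, − disbursements):
  Feb: +$1,386.60 − $3,920.28 → -$2,533.68
  Mar: +$1,386.60 → -$1,147.08
  Apr: +$1,386.60 → $239.52
  May: +$1,386.60 − $3,137.82 → -$1,511.70
  Jun: +$1,386.60 → -$125.10
  Jul: +$1,386.60 → $1,261.50
  Aug: +$1,386.60 − $3,920.28 → -$1,272.18
  Sep: +$1,386.60 → $114.42
  Oct: +$1,386.60 → $1,501.02
  Nov: +$1,386.60 − $5,660.82 → -$2,773.20
  Dec: +$1,386.60 → -$1,386.60
  Jan: +$1,386.60 → $0.00
Lowest trial balance = -$2,773.20 (Nov)
Initial deposit = cushion − low point = $2,773.20 − (-$2,773.20) = $5,546.40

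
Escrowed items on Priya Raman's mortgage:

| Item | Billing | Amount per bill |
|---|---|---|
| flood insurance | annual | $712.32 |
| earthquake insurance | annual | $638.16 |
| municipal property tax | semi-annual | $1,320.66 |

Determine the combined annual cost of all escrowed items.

Flood insurance: $712.32 per year
Earthquake insurance: $638.16 per year
Municipal property tax: $1,320.66 × 2 = $2,641.32 per year
Combined annual = $3,991.80

$3,991.80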